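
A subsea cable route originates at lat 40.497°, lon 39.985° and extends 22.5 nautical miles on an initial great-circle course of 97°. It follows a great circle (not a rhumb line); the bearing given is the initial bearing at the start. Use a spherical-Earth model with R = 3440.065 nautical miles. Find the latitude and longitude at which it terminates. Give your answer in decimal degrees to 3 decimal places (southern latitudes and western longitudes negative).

The arc subtends δ = 22.5/3440.065 = 0.006541 rad at the centre.
Converting: φ₁ = 0.706806 rad, θ = 1.692969 rad.
sin φ₂ = sin φ₁ cos δ + cos φ₁ sin δ cos θ = (0.649408)(0.999979) + (0.760440)(0.006541)(-0.121869) = 0.648788
φ₂ = asin(0.648788) = 0.705991 rad = 40.450°.
For the longitude increment, Δλ = atan2( sin θ sin δ cos φ₁, cos δ − sin φ₁ sin φ₂ ) = atan2(0.004937, 0.578650) = 0.489°.
Hence λ₂ = 39.985° + 0.489° = 40.474°.

latitude 40.450°, longitude 40.474°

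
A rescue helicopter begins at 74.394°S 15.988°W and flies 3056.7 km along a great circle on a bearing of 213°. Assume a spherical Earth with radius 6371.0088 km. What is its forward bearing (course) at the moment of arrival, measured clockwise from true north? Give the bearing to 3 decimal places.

Angular distance δ = d/R = 3056.7 / 6371.0088 = 0.479783 rad.
With φ₁ = -74.394° = -1.298420 rad and θ = 213° = 3.717551 rad:
Destination latitude: φ₂ = arcsin( sin φ₁ cos δ + cos φ₁ sin δ cos θ ) = arcsin(-0.958535) = -73.443°.
For the longitude increment, Δλ = atan2( sin θ sin δ cos φ₁, cos δ − sin φ₁ sin φ₂ ) = atan2(-0.067631, -0.036103) = -118.094°.
λ₂ = λ₁ + Δλ = -134.082°.
The forward bearing on arrival equals the back-azimuth from the destination plus 180°.
Back-azimuth from P₂ (-73.443°, -134.082°) to P₁ (-74.394°, -15.988°), with Δλ' = λ₁ − λ₂ = 118.094°: atan2( sin Δλ' cos φ₁ , cos φ₂ sin φ₁ − sin φ₂ cos φ₁ cos Δλ' ) = 149.060°.
Final bearing = (149.060° + 180°) mod 360° = 329.060°.

final bearing 329.060°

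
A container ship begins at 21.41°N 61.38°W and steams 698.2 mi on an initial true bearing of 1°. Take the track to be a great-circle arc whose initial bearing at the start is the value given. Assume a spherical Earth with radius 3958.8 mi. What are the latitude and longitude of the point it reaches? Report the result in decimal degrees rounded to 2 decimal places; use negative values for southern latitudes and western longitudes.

Central angle δ = d/R = 0.176367 rad.
With φ₁ = 21.41° = 0.373675 rad and θ = 1° = 0.017453 rad:
Destination latitude: φ₂ = arcsin( sin φ₁ cos δ + cos φ₁ sin δ cos θ ) = arcsin(0.522698) = 31.51°.
Then Δλ = atan2(0.002851, 0.793682) = 0.003592 rad, from sin θ sin δ cos φ₁ over cos δ − sin φ₁ sin φ₂.
Hence λ₂ = -61.38° + 0.21° = -61.17°.

latitude 31.51°, longitude -61.17°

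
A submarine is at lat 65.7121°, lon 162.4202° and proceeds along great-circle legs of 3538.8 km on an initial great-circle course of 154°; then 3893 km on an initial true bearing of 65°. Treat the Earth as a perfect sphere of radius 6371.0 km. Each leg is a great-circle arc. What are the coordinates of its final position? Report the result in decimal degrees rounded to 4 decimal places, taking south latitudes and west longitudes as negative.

Apply the spherical direct solution leg by leg, carrying full precision between legs.
Leg 1: from (65.7121°, 162.4202°), δ = 3538.8/6371 = 0.555454 rad, θ = 154° → φ = 35.4159°, λ = 178.8984°.
Leg 2: from (35.4159°, 178.8984°), δ = 3893/6371 = 0.611050 rad, θ = 65° → φ = 42.2407°, λ = -136.4852°.

latitude 42.2407°, longitude -136.4852°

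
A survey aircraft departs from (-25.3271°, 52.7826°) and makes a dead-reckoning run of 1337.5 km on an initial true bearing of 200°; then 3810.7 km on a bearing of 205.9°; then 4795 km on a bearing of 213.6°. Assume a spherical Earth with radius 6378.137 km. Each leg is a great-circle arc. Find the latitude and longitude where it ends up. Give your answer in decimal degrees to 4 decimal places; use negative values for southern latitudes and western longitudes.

Apply the spherical direct solution leg by leg, carrying full precision between legs.
Leg 1: from (-25.3271°, 52.7826°), δ = 1337.5/6378.137 = 0.209701 rad, θ = 200° → φ = -36.5287°, λ = 47.6994°.
Leg 2: from (-36.5287°, 47.6994°), δ = 3810.7/6378.137 = 0.597463 rad, θ = 205.9° → φ = -63.9939°, λ = 13.6152°.
Leg 3: from (-63.9939°, 13.6152°), δ = 4795/6378.137 = 0.751787 rad, θ = 213.6° → φ = -64.9482°, λ = -103.1904°.

latitude -64.9482°, longitude -103.1904°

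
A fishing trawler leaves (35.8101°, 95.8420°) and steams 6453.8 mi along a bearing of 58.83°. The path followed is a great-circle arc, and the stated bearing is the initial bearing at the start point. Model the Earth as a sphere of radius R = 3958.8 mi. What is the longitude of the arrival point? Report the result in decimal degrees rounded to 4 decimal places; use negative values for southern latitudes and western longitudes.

longitude -151.8478°

Central angle δ = d/R = 1.630241 rad.
Start latitude φ₁ = 0.625004 rad; initial bearing θ = 1.026777 rad.
sin φ₂ = sin φ₁ cos δ + cos φ₁ sin δ cos θ = (0.585101)(-0.059410) + (0.810961)(0.998234)(0.517579) = 0.384234
φ₂ = asin(0.384234) = 0.394378 rad = 22.5962°.
For the longitude increment, Δλ = atan2( sin θ sin δ cos φ₁, cos δ − sin φ₁ sin φ₂ ) = atan2(0.692661, -0.284226) = 112.3102°.
λ₂ = 95.8420° + 112.3102° = 208.1522°, normalized to (−180°, 180°] → -151.8478°.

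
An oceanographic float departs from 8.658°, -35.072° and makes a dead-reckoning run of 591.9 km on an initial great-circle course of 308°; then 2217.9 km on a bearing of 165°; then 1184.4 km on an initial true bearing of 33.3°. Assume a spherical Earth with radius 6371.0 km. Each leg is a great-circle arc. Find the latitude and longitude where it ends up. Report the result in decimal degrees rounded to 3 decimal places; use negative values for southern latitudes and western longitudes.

latitude 1.546°, longitude -28.422°

Apply the spherical direct solution leg by leg, carrying full precision between legs.
Leg 1: from (8.658°, -35.072°), δ = 591.9/6371 = 0.092905 rad, θ = 308° → φ = 11.909°, λ = -39.357°.
Leg 2: from (11.909°, -39.357°), δ = 2217.9/6371 = 0.348124 rad, θ = 165° → φ = -7.380°, λ = -34.249°.
Leg 3: from (-7.380°, -34.249°), δ = 1184.4/6371 = 0.185905 rad, θ = 33.3° → φ = 1.546°, λ = -28.422°.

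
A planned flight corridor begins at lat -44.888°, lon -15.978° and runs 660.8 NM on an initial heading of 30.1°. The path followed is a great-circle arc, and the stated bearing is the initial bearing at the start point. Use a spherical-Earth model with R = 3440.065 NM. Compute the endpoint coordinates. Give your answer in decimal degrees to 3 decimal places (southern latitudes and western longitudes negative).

Central angle δ = d/R = 0.192089 rad.
Converting: φ₁ = -0.783443 rad, θ = 0.525344 rad.
Destination latitude: φ₂ = arcsin( sin φ₁ cos δ + cos φ₁ sin δ cos θ ) = arcsin(-0.575725) = -35.150°.
Then Δλ = atan2(0.067833, 0.575305) = 0.117366 rad, from sin θ sin δ cos φ₁ over cos δ − sin φ₁ sin φ₂.
λ₂ = -15.978° + 6.725° = -9.253°.

latitude -35.150°, longitude -9.253°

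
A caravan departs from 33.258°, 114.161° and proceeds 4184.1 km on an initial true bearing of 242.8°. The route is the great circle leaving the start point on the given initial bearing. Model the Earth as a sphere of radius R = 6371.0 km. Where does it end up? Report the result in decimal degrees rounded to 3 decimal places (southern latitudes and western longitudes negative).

latitude 11.593°, longitude 80.496°

Angular distance δ = d/R = 4184.1 / 6371 = 0.656741 rad.
Start latitude φ₁ = 0.580462 rad; initial bearing θ = 4.237659 rad.
Destination latitude: φ₂ = arcsin( sin φ₁ cos δ + cos φ₁ sin δ cos θ ) = arcsin(0.200967) = 11.593°.
Δλ = atan2( sin θ sin δ cos φ₁ , cos δ − sin φ₁ sin φ₂ ) = atan2(-0.454082, 0.681774) = -0.587562 rad = -33.665°.
λ₂ = 114.161° + -33.665° = 80.496°.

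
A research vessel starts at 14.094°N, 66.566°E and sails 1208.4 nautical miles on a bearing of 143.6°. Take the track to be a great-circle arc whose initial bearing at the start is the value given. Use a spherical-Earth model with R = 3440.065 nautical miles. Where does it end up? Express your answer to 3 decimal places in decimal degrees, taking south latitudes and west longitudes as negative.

latitude -2.291°, longitude 78.358°

The arc subtends δ = 1208.4/3440.065 = 0.351272 rad at the centre.
With φ₁ = 14.094° = 0.245987 rad and θ = 143.6° = 2.506293 rad:
sin φ₂ = sin φ₁ cos δ + cos φ₁ sin δ cos θ = (0.243513)(0.938936) + (0.969898)(0.344093)(-0.804894) = -0.039978
φ₂ = asin(-0.039978) = -0.039988 rad = -2.291°.
Δλ = atan2( sin θ sin δ cos φ₁ , cos δ − sin φ₁ sin φ₂ ) = atan2(0.198045, 0.948671) = 0.205804 rad = 11.792°.
λ₂ = 66.566° + 11.792° = 78.358°.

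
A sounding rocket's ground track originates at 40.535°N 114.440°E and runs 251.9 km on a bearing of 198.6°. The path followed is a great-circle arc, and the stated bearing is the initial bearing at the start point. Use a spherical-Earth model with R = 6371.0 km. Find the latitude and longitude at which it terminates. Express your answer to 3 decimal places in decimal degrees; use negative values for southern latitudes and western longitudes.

latitude 38.384°, longitude 113.518°

δ = 251.9/6371 = 0.039539 rad (2.2654°).
With φ₁ = 40.535° = 0.707469 rad and θ = 198.6° = 3.466224 rad:
Applying the spherical law of cosines for sides, sin φ₂ = sin φ₁ cos δ + cos φ₁ sin δ cos θ = 0.620932, so φ₂ = 38.384°.
Then Δλ = atan2(-0.009582, 0.595667) = -0.016085 rad, from sin θ sin δ cos φ₁ over cos δ − sin φ₁ sin φ₂.
λ₂ = λ₁ + Δλ = 113.518°.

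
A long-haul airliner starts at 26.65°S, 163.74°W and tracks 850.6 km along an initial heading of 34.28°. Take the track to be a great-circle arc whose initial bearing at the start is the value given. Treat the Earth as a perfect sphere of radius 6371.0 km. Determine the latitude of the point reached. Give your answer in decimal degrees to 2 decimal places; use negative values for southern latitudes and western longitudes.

δ = 850.6/6371 = 0.133511 rad (7.6496°).
Converting: φ₁ = -0.465130 rad, θ = 0.598299 rad.
Applying the spherical law of cosines for sides, sin φ₂ = sin φ₁ cos δ + cos φ₁ sin δ cos θ = -0.346241, so φ₂ = -20.26°.
For the longitude increment, Δλ = atan2( sin θ sin δ cos φ₁, cos δ − sin φ₁ sin φ₂ ) = atan2(0.067010, 0.835798) = 4.58°.
Hence λ₂ = -163.74° + 4.58° = -159.16°.

latitude -20.26°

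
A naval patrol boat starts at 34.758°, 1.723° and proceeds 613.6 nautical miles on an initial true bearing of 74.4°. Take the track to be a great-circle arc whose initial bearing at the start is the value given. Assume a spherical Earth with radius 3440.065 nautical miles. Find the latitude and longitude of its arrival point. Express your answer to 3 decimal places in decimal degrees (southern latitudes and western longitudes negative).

δ = 613.6/3440.065 = 0.178369 rad (10.2198°).
Start latitude φ₁ = 0.606642 rad; initial bearing θ = 1.298525 rad.
Applying the spherical law of cosines for sides, sin φ₂ = sin φ₁ cos δ + cos φ₁ sin δ cos θ = 0.600266, so φ₂ = 36.889°.
For the longitude increment, Δλ = atan2( sin θ sin δ cos φ₁, cos δ − sin φ₁ sin φ₂ ) = atan2(0.140396, 0.641916) = 12.337°.
λ₂ = λ₁ + Δλ = 14.060°.

latitude 36.889°, longitude 14.060°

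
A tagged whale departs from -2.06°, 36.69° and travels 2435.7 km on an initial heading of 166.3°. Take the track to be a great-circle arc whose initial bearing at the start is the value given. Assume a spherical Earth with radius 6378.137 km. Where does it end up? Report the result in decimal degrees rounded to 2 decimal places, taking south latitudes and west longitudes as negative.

Central angle δ = d/R = 0.381883 rad.
Converting: φ₁ = -0.035954 rad, θ = 2.902483 rad.
sin φ₂ = sin φ₁ cos δ + cos φ₁ sin δ cos θ = (-0.035946)(0.927965) + (0.999354)(0.372668)(-0.971549) = -0.395188
φ₂ = asin(-0.395188) = -0.406273 rad = -23.28°.
Δλ = atan2( sin θ sin δ cos φ₁ , cos δ − sin φ₁ sin φ₂ ) = atan2(0.088205, 0.913759) = 0.096232 rad = 5.51°.
λ₂ = 36.69° + 5.51° = 42.20°.

latitude -23.28°, longitude 42.20°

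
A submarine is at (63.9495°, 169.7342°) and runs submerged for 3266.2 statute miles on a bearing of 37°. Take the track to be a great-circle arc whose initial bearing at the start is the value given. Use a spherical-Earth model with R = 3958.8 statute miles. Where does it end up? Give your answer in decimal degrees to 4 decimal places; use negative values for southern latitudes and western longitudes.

latitude 60.1382°, longitude -72.8733°

Central angle δ = d/R = 0.825048 rad.
Start latitude φ₁ = 1.116129 rad; initial bearing θ = 0.645772 rad.
Destination latitude: φ₂ = arcsin( sin φ₁ cos δ + cos φ₁ sin δ cos θ ) = arcsin(0.867229) = 60.1382°.
For the longitude increment, Δλ = atan2( sin θ sin δ cos φ₁, cos δ − sin φ₁ sin φ₂ ) = atan2(0.194146, -0.100603) = 117.3925°.
λ₂ = 169.7342° + 117.3925° = 287.1267°, normalized to (−180°, 180°] → -72.8733°.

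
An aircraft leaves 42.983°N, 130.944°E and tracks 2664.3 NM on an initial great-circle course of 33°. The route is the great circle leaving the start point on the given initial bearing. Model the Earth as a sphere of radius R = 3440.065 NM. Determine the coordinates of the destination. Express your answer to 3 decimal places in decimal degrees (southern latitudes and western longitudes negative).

latitude 66.405°, longitude -156.955°

δ = 2664.3/3440.065 = 0.774491 rad (44.3751°).
Start latitude φ₁ = 0.750195 rad; initial bearing θ = 0.575959 rad.
Applying the spherical law of cosines for sides, sin φ₂ = sin φ₁ cos δ + cos φ₁ sin δ cos θ = 0.916398, so φ₂ = 66.405°.
For the longitude increment, Δλ = atan2( sin θ sin δ cos φ₁, cos δ − sin φ₁ sin φ₂ ) = atan2(0.278646, 0.089994) = 72.101°.
λ₂ = 130.944° + 72.101° = 203.045°, normalized to (−180°, 180°] → -156.955°.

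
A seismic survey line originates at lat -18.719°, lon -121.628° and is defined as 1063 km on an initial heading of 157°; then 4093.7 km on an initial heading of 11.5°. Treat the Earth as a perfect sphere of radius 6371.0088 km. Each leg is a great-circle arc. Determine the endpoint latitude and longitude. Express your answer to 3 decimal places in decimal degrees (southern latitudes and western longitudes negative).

Apply the spherical direct solution leg by leg, carrying full precision between legs.
Leg 1: from (-18.719°, -121.628°), δ = 1063/6371.0088 = 0.166850 rad, θ = 157° → φ = -27.468°, λ = -117.434°.
Leg 2: from (-27.468°, -117.434°), δ = 4093.7/6371.0088 = 0.642551 rad, θ = 11.5° → φ = 8.728°, λ = -110.492°.

latitude 8.728°, longitude -110.492°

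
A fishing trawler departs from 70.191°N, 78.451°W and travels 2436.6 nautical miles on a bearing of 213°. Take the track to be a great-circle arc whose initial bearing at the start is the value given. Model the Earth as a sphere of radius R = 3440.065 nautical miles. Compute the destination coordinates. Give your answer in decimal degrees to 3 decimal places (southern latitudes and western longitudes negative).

latitude 31.981°, longitude -103.141°

Central angle δ = d/R = 0.708301 rad.
Converting: φ₁ = 1.225064 rad, θ = 3.717551 rad.
Applying the spherical law of cosines for sides, sin φ₂ = sin φ₁ cos δ + cos φ₁ sin δ cos θ = 0.529636, so φ₂ = 31.981°.
For the longitude increment, Δλ = atan2( sin θ sin δ cos φ₁, cos δ − sin φ₁ sin φ₂ ) = atan2(-0.120071, 0.261173) = -24.690°.
Hence λ₂ = -78.451° + -24.690° = -103.141°.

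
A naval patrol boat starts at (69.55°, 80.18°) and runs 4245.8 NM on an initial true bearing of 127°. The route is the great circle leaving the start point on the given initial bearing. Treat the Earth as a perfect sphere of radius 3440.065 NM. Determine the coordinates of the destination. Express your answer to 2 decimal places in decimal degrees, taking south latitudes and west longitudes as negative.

Angular distance δ = d/R = 4245.8 / 3440.065 = 1.234221 rad.
Start latitude φ₁ = 1.213876 rad; initial bearing θ = 2.216568 rad.
sin φ₂ = sin φ₁ cos δ + cos φ₁ sin δ cos θ = (0.936977)(0.330257) + (0.349390)(0.943891)(-0.601815) = 0.110973
φ₂ = asin(0.110973) = 0.111202 rad = 6.37°.
For the longitude increment, Δλ = atan2( sin θ sin δ cos φ₁, cos δ − sin φ₁ sin φ₂ ) = atan2(0.263379, 0.226278) = 49.33°.
λ₂ = λ₁ + Δλ = 129.51°.

latitude 6.37°, longitude 129.51°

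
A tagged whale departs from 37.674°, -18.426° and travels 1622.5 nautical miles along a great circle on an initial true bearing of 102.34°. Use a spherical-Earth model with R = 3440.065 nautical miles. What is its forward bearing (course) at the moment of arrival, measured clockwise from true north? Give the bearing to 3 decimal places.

Central angle δ = d/R = 0.471648 rad.
Converting: φ₁ = 0.657535 rad, θ = 1.786170 rad.
Applying the spherical law of cosines for sides, sin φ₂ = sin φ₁ cos δ + cos φ₁ sin δ cos θ = 0.467585, so φ₂ = 27.878°.
Δλ = atan2( sin θ sin δ cos φ₁ , cos δ − sin φ₁ sin φ₂ ) = atan2(0.351314, 0.605048) = 0.526061 rad = 30.141°.
Hence λ₂ = -18.426° + 30.141° = 11.715°.
The forward bearing on arrival equals the back-azimuth from the destination plus 180°.
Back-azimuth from P₂ (27.878°, 11.715°) to P₁ (37.674°, -18.426°), with Δλ' = λ₁ − λ₂ = -30.141°: atan2( sin Δλ' cos φ₁ , cos φ₂ sin φ₁ − sin φ₂ cos φ₁ cos Δλ' ) = 298.987°.
Final bearing = (298.987° + 180°) mod 360° = 118.987°.

final bearing 118.987°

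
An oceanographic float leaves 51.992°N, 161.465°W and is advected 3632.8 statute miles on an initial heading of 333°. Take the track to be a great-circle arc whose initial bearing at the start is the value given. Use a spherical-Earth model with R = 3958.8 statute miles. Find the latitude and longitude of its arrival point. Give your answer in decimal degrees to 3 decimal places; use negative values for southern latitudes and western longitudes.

Central angle δ = d/R = 0.917652 rad.
With φ₁ = 51.992° = 0.907432 rad and θ = 333° = 5.811946 rad:
sin φ₂ = sin φ₁ cos δ + cos φ₁ sin δ cos θ = (0.787925)(0.607687) + (0.615771)(0.794177)(0.891007) = 0.914542
φ₂ = asin(0.914542) = 1.154373 rad = 66.141°.
Δλ = atan2( sin θ sin δ cos φ₁ , cos δ − sin φ₁ sin φ₂ ) = atan2(-0.222016, -0.112903) = -2.041251 rad = -116.955°.
λ₂ = -161.465° + -116.955° = -278.420°, normalized to (−180°, 180°] → 81.580°.

latitude 66.141°, longitude 81.580°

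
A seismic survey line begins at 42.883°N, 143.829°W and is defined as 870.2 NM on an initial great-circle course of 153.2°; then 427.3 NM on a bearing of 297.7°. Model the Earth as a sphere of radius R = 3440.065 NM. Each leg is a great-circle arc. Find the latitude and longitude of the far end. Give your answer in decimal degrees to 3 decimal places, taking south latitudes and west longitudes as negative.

Apply the spherical direct solution leg by leg, carrying full precision between legs.
Leg 1: from (42.883°, -143.829°), δ = 870.2/3440.065 = 0.252960 rad, θ = 153.2° → φ = 29.680°, λ = -136.366°.
Leg 2: from (29.680°, -136.366°), δ = 427.3/3440.065 = 0.124213 rad, θ = 297.7° → φ = 32.778°, λ = -143.863°.

latitude 32.778°, longitude -143.863°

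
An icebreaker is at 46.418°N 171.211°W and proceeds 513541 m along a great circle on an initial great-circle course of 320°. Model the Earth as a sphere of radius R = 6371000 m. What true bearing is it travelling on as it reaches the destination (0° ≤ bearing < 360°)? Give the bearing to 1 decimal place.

Central angle δ = d/R = 0.080606 rad.
Converting: φ₁ = 0.810147 rad, θ = 5.585054 rad.
Destination latitude: φ₂ = arcsin( sin φ₁ cos δ + cos φ₁ sin δ cos θ ) = arcsin(0.764559) = 49.868°.
For the longitude increment, Δλ = atan2( sin θ sin δ cos φ₁, cos δ − sin φ₁ sin φ₂ ) = atan2(-0.035680, 0.442916) = -4.606°.
λ₂ = -171.211° + -4.606° = -175.817°.
The forward bearing on arrival equals the back-azimuth from the destination plus 180°.
Back-azimuth from P₂ (49.9°, -175.8°) to P₁ (46.4°, -171.2°), with Δλ' = λ₁ − λ₂ = 4.6°: atan2( sin Δλ' cos φ₁ , cos φ₂ sin φ₁ − sin φ₂ cos φ₁ cos Δλ' ) = 136.6°.
Final bearing = (136.6° + 180°) mod 360° = 316.6°.

final bearing 316.6°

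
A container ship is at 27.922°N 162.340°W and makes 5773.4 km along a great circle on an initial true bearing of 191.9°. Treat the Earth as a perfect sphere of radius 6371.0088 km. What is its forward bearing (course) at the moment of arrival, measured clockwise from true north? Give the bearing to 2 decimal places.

final bearing 191.42°

Central angle δ = d/R = 0.906199 rad.
With φ₁ = 27.922° = 0.487331 rad and θ = 191.9° = 3.349287 rad:
sin φ₂ = sin φ₁ cos δ + cos φ₁ sin δ cos θ = (0.468269)(0.616742) + (0.883586)(0.787165)(-0.978509) = -0.391779
φ₂ = asin(-0.391779) = -0.402564 rad = -23.065°.
Δλ = atan2( sin θ sin δ cos φ₁ , cos δ − sin φ₁ sin φ₂ ) = atan2(-0.143421, 0.800200) = -0.177348 rad = -10.161°.
λ₂ = λ₁ + Δλ = -172.501°.
The forward bearing on arrival equals the back-azimuth from the destination plus 180°.
Back-azimuth from P₂ (-23.07°, -172.50°) to P₁ (27.92°, -162.34°), with Δλ' = λ₁ − λ₂ = 10.16°: atan2( sin Δλ' cos φ₁ , cos φ₂ sin φ₁ − sin φ₂ cos φ₁ cos Δλ' ) = 11.42°.
Final bearing = (11.42° + 180°) mod 360° = 191.42°.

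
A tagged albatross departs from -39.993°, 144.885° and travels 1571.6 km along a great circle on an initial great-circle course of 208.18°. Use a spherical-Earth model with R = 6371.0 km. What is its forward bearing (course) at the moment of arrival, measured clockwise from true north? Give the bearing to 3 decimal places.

The arc subtends δ = 1571.6/6371 = 0.246680 rad at the centre.
With φ₁ = -39.993° = -0.698010 rad and θ = 208.18° = 3.633426 rad:
Applying the spherical law of cosines for sides, sin φ₂ = sin φ₁ cos δ + cos φ₁ sin δ cos θ = -0.788141, so φ₂ = -52.012°.
For the longitude increment, Δλ = atan2( sin θ sin δ cos φ₁, cos δ − sin φ₁ sin φ₂ ) = atan2(-0.088346, 0.463195) = -10.798°.
Hence λ₂ = 144.885° + -10.798° = 134.087°.
The forward bearing on arrival equals the back-azimuth from the destination plus 180°.
Back-azimuth from P₂ (-52.012°, 134.087°) to P₁ (-39.993°, 144.885°), with Δλ' = λ₁ − λ₂ = 10.798°: atan2( sin Δλ' cos φ₁ , cos φ₂ sin φ₁ − sin φ₂ cos φ₁ cos Δλ' ) = 36.002°.
Final bearing = (36.002° + 180°) mod 360° = 216.002°.

final bearing 216.002°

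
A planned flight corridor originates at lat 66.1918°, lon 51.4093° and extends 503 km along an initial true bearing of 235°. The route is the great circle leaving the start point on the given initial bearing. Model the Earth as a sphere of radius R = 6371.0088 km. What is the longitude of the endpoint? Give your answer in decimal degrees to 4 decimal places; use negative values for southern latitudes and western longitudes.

longitude 43.1268°

Central angle δ = d/R = 0.078951 rad.
Start latitude φ₁ = 1.155265 rad; initial bearing θ = 4.101524 rad.
sin φ₂ = sin φ₁ cos δ + cos φ₁ sin δ cos θ = (0.914902)(0.996885) + (0.403676)(0.078869)(-0.573576) = 0.893791
φ₂ = asin(0.893791) = 1.105727 rad = 63.3535°.
Δλ = atan2( sin θ sin δ cos φ₁ , cos δ − sin φ₁ sin φ₂ ) = atan2(-0.026080, 0.179154) = -0.144557 rad = -8.2825°.
Hence λ₂ = 51.4093° + -8.2825° = 43.1268°.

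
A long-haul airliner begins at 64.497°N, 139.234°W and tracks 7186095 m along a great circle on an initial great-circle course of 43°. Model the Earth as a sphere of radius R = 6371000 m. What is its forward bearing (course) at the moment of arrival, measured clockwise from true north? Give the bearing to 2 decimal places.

final bearing 156.66°

δ = 7186095/6371000 = 1.127938 rad (64.6261°).
Start latitude φ₁ = 1.125685 rad; initial bearing θ = 0.750492 rad.
Destination latitude: φ₂ = arcsin( sin φ₁ cos δ + cos φ₁ sin δ cos θ ) = arcsin(0.671283) = 42.166°.
For the longitude increment, Δλ = atan2( sin θ sin δ cos φ₁, cos δ − sin φ₁ sin φ₂ ) = atan2(0.265313, -0.177351) = 123.761°.
Hence λ₂ = -139.234° + 123.761° = -15.473°.
The forward bearing on arrival equals the back-azimuth from the destination plus 180°.
Back-azimuth from P₂ (42.17°, -15.47°) to P₁ (64.50°, -139.23°), with Δλ' = λ₁ − λ₂ = -123.76°: atan2( sin Δλ' cos φ₁ , cos φ₂ sin φ₁ − sin φ₂ cos φ₁ cos Δλ' ) = 336.66°.
Final bearing = (336.66° + 180°) mod 360° = 156.66°.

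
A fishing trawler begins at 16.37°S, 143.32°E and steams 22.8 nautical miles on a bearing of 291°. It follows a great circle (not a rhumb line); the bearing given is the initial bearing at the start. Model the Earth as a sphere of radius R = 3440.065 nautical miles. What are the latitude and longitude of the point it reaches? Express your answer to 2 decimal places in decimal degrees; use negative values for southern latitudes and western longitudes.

latitude -16.23°, longitude 142.95°

Central angle δ = d/R = 0.006628 rad.
With φ₁ = -16.37° = -0.285710 rad and θ = 291° = 5.078908 rad:
Applying the spherical law of cosines for sides, sin φ₂ = sin φ₁ cos δ + cos φ₁ sin δ cos θ = -0.279554, so φ₂ = -16.23°.
For the longitude increment, Δλ = atan2( sin θ sin δ cos φ₁, cos δ − sin φ₁ sin φ₂ ) = atan2(-0.005937, 0.921189) = -0.37°.
Hence λ₂ = 143.32° + -0.37° = 142.95°.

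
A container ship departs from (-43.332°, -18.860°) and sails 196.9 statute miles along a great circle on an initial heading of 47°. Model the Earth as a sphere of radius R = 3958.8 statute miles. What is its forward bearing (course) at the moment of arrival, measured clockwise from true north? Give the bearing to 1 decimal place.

final bearing 45.1°

Central angle δ = d/R = 0.049737 rad.
Start latitude φ₁ = -0.756286 rad; initial bearing θ = 0.820305 rad.
sin φ₂ = sin φ₁ cos δ + cos φ₁ sin δ cos θ = (-0.686225)(0.998763) + (0.727390)(0.049717)(0.681998) = -0.660713
φ₂ = asin(-0.660713) = -0.721768 rad = -41.354°.
For the longitude increment, Δλ = atan2( sin θ sin δ cos φ₁, cos δ − sin φ₁ sin φ₂ ) = atan2(0.026448, 0.545366) = 2.776°.
λ₂ = -18.860° + 2.776° = -16.084°.
The forward bearing on arrival equals the back-azimuth from the destination plus 180°.
Back-azimuth from P₂ (-41.4°, -16.1°) to P₁ (-43.3°, -18.9°), with Δλ' = λ₁ − λ₂ = -2.8°: atan2( sin Δλ' cos φ₁ , cos φ₂ sin φ₁ − sin φ₂ cos φ₁ cos Δλ' ) = 225.1°.
Final bearing = (225.1° + 180°) mod 360° = 45.1°.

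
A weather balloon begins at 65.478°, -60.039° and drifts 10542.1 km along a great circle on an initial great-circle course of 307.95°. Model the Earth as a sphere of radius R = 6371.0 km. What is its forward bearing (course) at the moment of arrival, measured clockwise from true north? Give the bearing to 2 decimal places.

final bearing 199.43°

δ = 10542.1/6371 = 1.654701 rad (94.8074°).
Start latitude φ₁ = 1.142807 rad; initial bearing θ = 5.374741 rad.
Applying the spherical law of cosines for sides, sin φ₂ = sin φ₁ cos δ + cos φ₁ sin δ cos θ = 0.178095, so φ₂ = 10.259°.
For the longitude increment, Δλ = atan2( sin θ sin δ cos φ₁, cos δ − sin φ₁ sin φ₂ ) = atan2(-0.326130, -0.245838) = -127.009°.
λ₂ = -60.039° + -127.009° = -187.048°, normalized to (−180°, 180°] → 172.952°.
The forward bearing on arrival equals the back-azimuth from the destination plus 180°.
Back-azimuth from P₂ (10.26°, 172.95°) to P₁ (65.48°, -60.04°), with Δλ' = λ₁ − λ₂ = -232.99°: atan2( sin Δλ' cos φ₁ , cos φ₂ sin φ₁ − sin φ₂ cos φ₁ cos Δλ' ) = 19.43°.
Final bearing = (19.43° + 180°) mod 360° = 199.43°.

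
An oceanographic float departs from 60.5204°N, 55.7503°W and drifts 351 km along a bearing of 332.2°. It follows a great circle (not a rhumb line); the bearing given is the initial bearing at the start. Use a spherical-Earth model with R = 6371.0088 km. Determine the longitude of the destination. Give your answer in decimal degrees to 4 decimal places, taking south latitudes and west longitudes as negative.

longitude -59.0242°

Angular distance δ = d/R = 351 / 6371.0088 = 0.055093 rad.
Start latitude φ₁ = 1.056280 rad; initial bearing θ = 5.797984 rad.
sin φ₂ = sin φ₁ cos δ + cos φ₁ sin δ cos θ = (0.870531)(0.998483) + (0.492114)(0.055065)(0.884581) = 0.893181
φ₂ = asin(0.893181) = 1.104370 rad = 63.2757°.
Δλ = atan2( sin θ sin δ cos φ₁ , cos δ − sin φ₁ sin φ₂ ) = atan2(-0.012638, 0.220941) = -0.057140 rad = -3.2739°.
Hence λ₂ = -55.7503° + -3.2739° = -59.0242°.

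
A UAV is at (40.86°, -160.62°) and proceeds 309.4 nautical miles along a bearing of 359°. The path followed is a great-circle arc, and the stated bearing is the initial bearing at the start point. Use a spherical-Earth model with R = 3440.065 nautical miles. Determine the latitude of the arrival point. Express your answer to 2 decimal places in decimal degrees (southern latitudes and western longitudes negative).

The arc subtends δ = 309.4/3440.065 = 0.089940 rad at the centre.
Start latitude φ₁ = 0.713142 rad; initial bearing θ = 6.265732 rad.
sin φ₂ = sin φ₁ cos δ + cos φ₁ sin δ cos θ = (0.654213)(0.995958) + (0.756310)(0.089819)(0.999848) = 0.719489
φ₂ = asin(0.719489) = 0.803067 rad = 46.01°.
For the longitude increment, Δλ = atan2( sin θ sin δ cos φ₁, cos δ − sin φ₁ sin φ₂ ) = atan2(-0.001186, 0.525259) = -0.13°.
λ₂ = λ₁ + Δλ = -160.75°.

latitude 46.01°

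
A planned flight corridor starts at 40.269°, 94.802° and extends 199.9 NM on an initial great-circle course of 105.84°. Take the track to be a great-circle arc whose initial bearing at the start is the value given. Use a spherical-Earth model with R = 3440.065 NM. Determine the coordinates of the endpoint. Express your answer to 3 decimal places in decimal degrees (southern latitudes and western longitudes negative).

The arc subtends δ = 199.9/3440.065 = 0.058109 rad at the centre.
Converting: φ₁ = 0.702827 rad, θ = 1.847256 rad.
Applying the spherical law of cosines for sides, sin φ₂ = sin φ₁ cos δ + cos φ₁ sin δ cos θ = 0.633191, so φ₂ = 39.286°.
Then Δλ = atan2(0.042631, 0.589032) = 0.072248 rad, from sin θ sin δ cos φ₁ over cos δ − sin φ₁ sin φ₂.
λ₂ = λ₁ + Δλ = 98.942°.

latitude 39.286°, longitude 98.942°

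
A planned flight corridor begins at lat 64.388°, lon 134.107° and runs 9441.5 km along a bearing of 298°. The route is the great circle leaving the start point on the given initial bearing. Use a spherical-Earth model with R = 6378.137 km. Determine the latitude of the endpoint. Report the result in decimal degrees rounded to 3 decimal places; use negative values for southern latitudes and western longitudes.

latitude 16.476°

The arc subtends δ = 9441.5/6378.137 = 1.480291 rad at the centre.
With φ₁ = 64.388° = 1.123783 rad and θ = 298° = 5.201081 rad:
Destination latitude: φ₂ = arcsin( sin φ₁ cos δ + cos φ₁ sin δ cos θ ) = arcsin(0.283611) = 16.476°.
Δλ = atan2( sin θ sin δ cos φ₁ , cos δ − sin φ₁ sin φ₂ ) = atan2(-0.380114, -0.165362) = -1.981135 rad = -113.511°.
Hence λ₂ = 134.107° + -113.511° = 20.596°.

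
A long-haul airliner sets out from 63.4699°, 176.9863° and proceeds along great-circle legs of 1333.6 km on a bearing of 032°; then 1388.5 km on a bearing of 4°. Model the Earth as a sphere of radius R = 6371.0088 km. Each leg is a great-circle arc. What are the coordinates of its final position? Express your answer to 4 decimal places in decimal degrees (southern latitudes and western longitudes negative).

Apply the spherical direct solution leg by leg, carrying full precision between legs.
Leg 1: from (63.4699°, 176.9863°), δ = 1333.6/6371.0088 = 0.209323 rad, θ = 32° → φ = 72.5317°, λ = -161.4931°.
Leg 2: from (72.5317°, -161.4931°), δ = 1388.5/6371.0088 = 0.217940 rad, θ = 4° → φ = 84.9155°, λ = -151.6945°.

latitude 84.9155°, longitude -151.6945°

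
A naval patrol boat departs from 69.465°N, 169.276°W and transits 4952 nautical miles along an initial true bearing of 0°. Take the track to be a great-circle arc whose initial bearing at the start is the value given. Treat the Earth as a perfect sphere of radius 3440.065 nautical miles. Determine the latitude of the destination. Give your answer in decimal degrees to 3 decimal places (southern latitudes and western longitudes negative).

The arc subtends δ = 4952/3440.065 = 1.439508 rad at the centre.
Converting: φ₁ = 1.212393 rad, θ = 0.000000 rad.
Destination latitude: φ₂ = arcsin( sin φ₁ cos δ + cos φ₁ sin δ cos θ ) = arcsin(0.470354) = 28.057°.
Δλ = atan2( sin θ sin δ cos φ₁ , cos δ − sin φ₁ sin φ₂ ) = atan2(0.000000, -0.309555) = 3.141593 rad = 180.000°.
Hence λ₂ = -169.276° + 180.000° = 10.724°.

latitude 28.057°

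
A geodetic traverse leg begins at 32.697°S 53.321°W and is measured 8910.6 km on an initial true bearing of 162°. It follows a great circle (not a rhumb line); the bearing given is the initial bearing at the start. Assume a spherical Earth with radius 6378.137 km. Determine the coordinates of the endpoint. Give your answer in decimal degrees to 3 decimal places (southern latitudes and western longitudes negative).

Central angle δ = d/R = 1.397054 rad.
Start latitude φ₁ = -0.570670 rad; initial bearing θ = 2.827433 rad.
Destination latitude: φ₂ = arcsin( sin φ₁ cos δ + cos φ₁ sin δ cos θ ) = arcsin(-0.881685) = -61.846°.
Δλ = atan2( sin θ sin δ cos φ₁ , cos δ − sin φ₁ sin φ₂ ) = atan2(0.256135, -0.303413) = 2.440488 rad = 139.830°.
λ₂ = λ₁ + Δλ = 86.509°.

latitude -61.846°, longitude 86.509°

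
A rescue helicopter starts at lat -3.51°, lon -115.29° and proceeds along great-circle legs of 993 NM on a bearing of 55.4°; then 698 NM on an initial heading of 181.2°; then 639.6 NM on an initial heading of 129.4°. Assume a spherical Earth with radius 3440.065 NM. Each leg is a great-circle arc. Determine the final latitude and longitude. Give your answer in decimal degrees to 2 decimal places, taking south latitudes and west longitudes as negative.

latitude -12.41°, longitude -93.50°

Apply the spherical direct solution leg by leg, carrying full precision between legs.
Leg 1: from (-3.51°, -115.29°), δ = 993/3440.065 = 0.288657 rad, θ = 55.4° → φ = 5.89°, λ = -101.67°.
Leg 2: from (5.89°, -101.67°), δ = 698/3440.065 = 0.202903 rad, θ = 181.2° → φ = -5.73°, λ = -101.91°.
Leg 3: from (-5.73°, -101.91°), δ = 639.6/3440.065 = 0.185927 rad, θ = 129.4° → φ = -12.41°, λ = -93.50°.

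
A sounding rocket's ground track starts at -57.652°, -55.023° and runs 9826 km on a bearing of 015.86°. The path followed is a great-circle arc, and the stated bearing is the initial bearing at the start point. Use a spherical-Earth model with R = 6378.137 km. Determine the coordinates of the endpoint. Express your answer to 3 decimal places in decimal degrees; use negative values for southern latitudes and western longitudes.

latitude 29.270°, longitude -36.774°

δ = 9826/6378.137 = 1.540575 rad (88.2685°).
Converting: φ₁ = -1.006217 rad, θ = 0.276809 rad.
sin φ₂ = sin φ₁ cos δ + cos φ₁ sin δ cos θ = (-0.844814)(0.030216) + (0.535060)(0.999543)(0.961932) = 0.488929
φ₂ = asin(0.488929) = 0.510862 rad = 29.270°.
Then Δλ = atan2(0.146159, 0.443271) = 0.318502 rad, from sin θ sin δ cos φ₁ over cos δ − sin φ₁ sin φ₂.
Hence λ₂ = -55.023° + 18.249° = -36.774°.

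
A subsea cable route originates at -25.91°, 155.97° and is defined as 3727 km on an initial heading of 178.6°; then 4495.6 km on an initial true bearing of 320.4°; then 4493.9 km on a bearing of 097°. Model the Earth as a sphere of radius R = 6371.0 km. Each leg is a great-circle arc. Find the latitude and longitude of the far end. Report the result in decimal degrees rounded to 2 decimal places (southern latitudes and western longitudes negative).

latitude -22.19°, longitude 174.69°

Apply the spherical direct solution leg by leg, carrying full precision between legs.
Leg 1: from (-25.91°, 155.97°), δ = 3727/6371 = 0.584995 rad, θ = 178.6° → φ = -59.41°, λ = 157.49°.
Leg 2: from (-59.41°, 157.49°), δ = 4495.6/6371 = 0.705635 rad, θ = 320.4° → φ = -23.64°, λ = 130.67°.
Leg 3: from (-23.64°, 130.67°), δ = 4493.9/6371 = 0.705368 rad, θ = 97° → φ = -22.19°, λ = 174.69°.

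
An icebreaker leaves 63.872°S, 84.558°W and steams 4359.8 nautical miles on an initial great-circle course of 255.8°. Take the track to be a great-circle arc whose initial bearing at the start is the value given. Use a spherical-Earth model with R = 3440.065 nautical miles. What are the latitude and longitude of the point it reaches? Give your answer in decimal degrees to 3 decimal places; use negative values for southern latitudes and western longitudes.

latitude -21.800°, longitude -179.414°

The arc subtends δ = 4359.8/3440.065 = 1.267360 rad at the centre.
Start latitude φ₁ = -1.114777 rad; initial bearing θ = 4.464552 rad.
Destination latitude: φ₂ = arcsin( sin φ₁ cos δ + cos φ₁ sin δ cos θ ) = arcsin(-0.371360) = -21.800°.
For the longitude increment, Δλ = atan2( sin θ sin δ cos φ₁, cos δ − sin φ₁ sin φ₂ ) = atan2(-0.407419, -0.034611) = -94.856°.
λ₂ = λ₁ + Δλ = -179.414°.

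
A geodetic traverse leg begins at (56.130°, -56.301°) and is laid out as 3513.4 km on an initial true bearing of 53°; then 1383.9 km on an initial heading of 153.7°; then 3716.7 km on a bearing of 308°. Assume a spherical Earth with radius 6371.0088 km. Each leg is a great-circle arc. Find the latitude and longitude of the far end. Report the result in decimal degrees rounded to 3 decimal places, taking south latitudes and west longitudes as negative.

Apply the spherical direct solution leg by leg, carrying full precision between legs.
Leg 1: from (56.130°, -56.301°), δ = 3513.4/6371.0088 = 0.551467 rad, θ = 53° → φ = 62.000°, λ = 6.733°.
Leg 2: from (62.000°, 6.733°), δ = 1383.9/6371.0088 = 0.217218 rad, θ = 153.7° → φ = 50.488°, λ = 15.365°.
Leg 3: from (50.488°, 15.365°), δ = 3716.7/6371.0088 = 0.583377 rad, θ = 308° → φ = 59.279°, λ = -42.812°.

latitude 59.279°, longitude -42.812°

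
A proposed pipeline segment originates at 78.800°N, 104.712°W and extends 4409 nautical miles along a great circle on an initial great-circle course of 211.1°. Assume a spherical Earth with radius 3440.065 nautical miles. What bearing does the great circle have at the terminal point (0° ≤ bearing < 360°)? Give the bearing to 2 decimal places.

Central angle δ = d/R = 1.281662 rad.
Converting: φ₁ = 1.375319 rad, θ = 3.684390 rad.
Destination latitude: φ₂ = arcsin( sin φ₁ cos δ + cos φ₁ sin δ cos θ ) = arcsin(0.120280) = 6.908°.
Then Δλ = atan2(-0.096164, 0.167134) = -0.522114 rad, from sin θ sin δ cos φ₁ over cos δ − sin φ₁ sin φ₂.
λ₂ = λ₁ + Δλ = -134.627°.
The forward bearing on arrival equals the back-azimuth from the destination plus 180°.
Back-azimuth from P₂ (6.91°, -134.63°) to P₁ (78.80°, -104.71°), with Δλ' = λ₁ − λ₂ = 29.91°: atan2( sin Δλ' cos φ₁ , cos φ₂ sin φ₁ − sin φ₂ cos φ₁ cos Δλ' ) = 5.80°.
Final bearing = (5.80° + 180°) mod 360° = 185.80°.

final bearing 185.80°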